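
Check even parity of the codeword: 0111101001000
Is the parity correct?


Number of 1s: 6

Yes, parity is correct (6 ones)


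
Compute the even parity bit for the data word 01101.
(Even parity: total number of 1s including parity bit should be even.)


Number of 1s in data: 3
Parity bit: 1

1


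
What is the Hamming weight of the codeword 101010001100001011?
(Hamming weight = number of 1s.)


Counting 1s in 101010001100001011

8


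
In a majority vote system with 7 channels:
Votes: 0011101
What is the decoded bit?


Ones: 4 out of 7
Threshold: 4

1 (4/7 voted 1)


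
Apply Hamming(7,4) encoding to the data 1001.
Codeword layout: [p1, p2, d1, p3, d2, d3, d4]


Parity bits: p1=0, p2=0, p3=1

0011001


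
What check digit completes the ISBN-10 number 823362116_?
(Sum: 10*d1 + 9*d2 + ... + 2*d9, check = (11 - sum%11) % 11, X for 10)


Weighted sum: 208
208 mod 11 = 10

Check digit: 1


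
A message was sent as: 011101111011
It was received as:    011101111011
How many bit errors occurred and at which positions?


XOR: 000000000000

0 errors (received matches sent)


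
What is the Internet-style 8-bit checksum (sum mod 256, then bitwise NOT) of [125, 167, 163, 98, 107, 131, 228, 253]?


Sum = 1272 mod 256 = 248
Complement = 7

7


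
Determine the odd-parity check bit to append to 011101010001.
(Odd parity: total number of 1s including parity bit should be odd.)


Number of 1s in data: 6
Parity bit: 1

1


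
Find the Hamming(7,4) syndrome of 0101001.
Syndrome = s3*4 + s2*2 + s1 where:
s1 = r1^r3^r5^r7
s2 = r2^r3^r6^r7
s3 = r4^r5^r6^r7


s1=1, s2=0, s3=0

Syndrome = 1 (error at position 1)


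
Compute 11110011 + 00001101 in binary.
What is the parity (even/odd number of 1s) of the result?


11110011 = 243
00001101 = 13
Sum = 256 = 100000000
1s count = 1

odd parity (1 ones in 100000000)


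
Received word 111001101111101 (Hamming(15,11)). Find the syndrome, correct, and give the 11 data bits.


Syndrome = 7: error at position 7

Data: 10101111101 (corrected bit 7)


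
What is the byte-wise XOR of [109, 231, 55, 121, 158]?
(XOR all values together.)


XOR chain: 109 ^ 231 ^ 55 ^ 121 ^ 158 = 90

90


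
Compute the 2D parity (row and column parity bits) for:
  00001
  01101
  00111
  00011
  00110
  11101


Row parities: 111000
Column parities: 10011

Row P: 111000, Col P: 10011, Corner: 1


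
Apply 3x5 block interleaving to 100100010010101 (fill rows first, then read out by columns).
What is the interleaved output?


Matrix:
  10010
  00100
  10101
Read columns: 101000011100001

101000011100001


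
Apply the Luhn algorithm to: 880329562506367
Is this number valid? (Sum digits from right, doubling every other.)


Luhn sum = 59
59 mod 10 = 9

Invalid (Luhn sum mod 10 = 9)


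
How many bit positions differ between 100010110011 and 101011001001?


XOR: 001001111010
Count of 1s: 6

6


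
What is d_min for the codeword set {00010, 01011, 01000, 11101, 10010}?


Comparing all pairs, minimum distance: 1
Can detect 0 errors, correct 0 errors

1


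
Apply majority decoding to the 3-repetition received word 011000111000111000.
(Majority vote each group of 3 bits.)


Groups: 011, 000, 111, 000, 111, 000
Majority votes: 101010

101010


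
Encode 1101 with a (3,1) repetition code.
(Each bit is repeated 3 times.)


Each bit -> 3 copies

111111000111


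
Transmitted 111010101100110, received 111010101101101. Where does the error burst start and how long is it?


XOR: 000000000001011

Burst at position 11, length 4


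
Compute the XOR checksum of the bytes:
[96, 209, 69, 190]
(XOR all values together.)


XOR chain: 96 ^ 209 ^ 69 ^ 190 = 74

74


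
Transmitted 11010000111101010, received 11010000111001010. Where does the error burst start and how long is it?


XOR: 00000000000100000

Burst at position 11, length 1


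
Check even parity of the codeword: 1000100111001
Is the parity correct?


Number of 1s: 6

Yes, parity is correct (6 ones)


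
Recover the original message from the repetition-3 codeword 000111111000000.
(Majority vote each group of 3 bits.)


Groups: 000, 111, 111, 000, 000
Majority votes: 01100

01100


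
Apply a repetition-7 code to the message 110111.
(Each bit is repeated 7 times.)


Each bit -> 7 copies

111111111111110000000111111111111111111111


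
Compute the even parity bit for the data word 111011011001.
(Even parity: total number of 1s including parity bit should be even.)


Number of 1s in data: 8
Parity bit: 0

0


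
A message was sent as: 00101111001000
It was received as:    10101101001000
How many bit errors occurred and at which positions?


XOR: 10000010000000

2 error(s) at position(s): 0, 6


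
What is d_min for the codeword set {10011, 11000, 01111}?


Comparing all pairs, minimum distance: 3
Can detect 2 errors, correct 1 errors

3


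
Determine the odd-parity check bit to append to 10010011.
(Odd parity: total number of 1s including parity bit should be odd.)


Number of 1s in data: 4
Parity bit: 1

1


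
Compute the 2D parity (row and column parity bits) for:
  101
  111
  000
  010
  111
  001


Row parities: 010111
Column parities: 110

Row P: 010111, Col P: 110, Corner: 0


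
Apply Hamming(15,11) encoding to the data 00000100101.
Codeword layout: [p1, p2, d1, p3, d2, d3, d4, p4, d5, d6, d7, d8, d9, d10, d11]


Parity bits: p1=0, p2=0, p3=0, p4=1

000000010100101


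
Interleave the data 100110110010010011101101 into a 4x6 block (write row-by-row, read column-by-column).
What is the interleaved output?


Matrix:
  100110
  110010
  010011
  101101
Read columns: 110101100001100111100011

110101100001100111100011


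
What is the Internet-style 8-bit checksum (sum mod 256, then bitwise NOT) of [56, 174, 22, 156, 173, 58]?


Sum = 639 mod 256 = 127
Complement = 128

128


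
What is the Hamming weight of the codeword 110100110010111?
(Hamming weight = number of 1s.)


Counting 1s in 110100110010111

9


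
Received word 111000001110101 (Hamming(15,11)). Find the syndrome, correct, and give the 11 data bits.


Syndrome = 10: error at position 10

Data: 10001010101 (corrected bit 10)


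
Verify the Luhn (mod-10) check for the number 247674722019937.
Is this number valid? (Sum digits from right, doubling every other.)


Luhn sum = 80
80 mod 10 = 0

Valid (Luhn sum mod 10 = 0)


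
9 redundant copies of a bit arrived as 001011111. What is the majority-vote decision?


Ones: 6 out of 9
Threshold: 5

1 (6/9 voted 1)


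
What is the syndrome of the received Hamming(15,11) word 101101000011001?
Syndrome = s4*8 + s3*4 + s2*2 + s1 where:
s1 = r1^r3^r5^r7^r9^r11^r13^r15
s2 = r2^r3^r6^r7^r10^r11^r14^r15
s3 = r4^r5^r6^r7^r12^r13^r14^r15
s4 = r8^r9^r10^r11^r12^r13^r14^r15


s1=0, s2=0, s3=0, s4=1

Syndrome = 8 (error at position 8)


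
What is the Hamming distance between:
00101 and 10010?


XOR: 10111
Count of 1s: 4

4


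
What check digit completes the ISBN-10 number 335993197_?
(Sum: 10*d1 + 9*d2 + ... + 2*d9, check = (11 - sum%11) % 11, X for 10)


Weighted sum: 274
274 mod 11 = 10

Check digit: 1


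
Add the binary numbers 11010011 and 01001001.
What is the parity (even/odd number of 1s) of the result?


11010011 = 211
01001001 = 73
Sum = 284 = 100011100
1s count = 4

even parity (4 ones in 100011100)


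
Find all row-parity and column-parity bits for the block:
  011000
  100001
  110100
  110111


Row parities: 0011
Column parities: 111010

Row P: 0011, Col P: 111010, Corner: 0


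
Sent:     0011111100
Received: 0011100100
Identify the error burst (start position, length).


XOR: 0000011000

Burst at position 5, length 2


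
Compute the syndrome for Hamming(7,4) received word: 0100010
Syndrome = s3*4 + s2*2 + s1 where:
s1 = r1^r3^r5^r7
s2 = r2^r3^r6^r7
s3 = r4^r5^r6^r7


s1=0, s2=0, s3=1

Syndrome = 4 (error at position 4)


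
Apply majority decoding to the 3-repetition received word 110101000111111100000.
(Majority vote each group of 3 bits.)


Groups: 110, 101, 000, 111, 111, 100, 000
Majority votes: 1101100

1101100


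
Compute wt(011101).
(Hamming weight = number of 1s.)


Counting 1s in 011101

4


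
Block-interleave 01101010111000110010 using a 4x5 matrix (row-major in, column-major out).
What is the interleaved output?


Matrix:
  01101
  01011
  10001
  10010
Read columns: 00111100100001011110

00111100100001011110


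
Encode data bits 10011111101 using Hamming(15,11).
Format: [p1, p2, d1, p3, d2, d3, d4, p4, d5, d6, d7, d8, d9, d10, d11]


Parity bits: p1=0, p2=1, p3=0, p4=0

011000101111101


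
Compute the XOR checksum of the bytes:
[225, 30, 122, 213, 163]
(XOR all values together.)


XOR chain: 225 ^ 30 ^ 122 ^ 213 ^ 163 = 243

243


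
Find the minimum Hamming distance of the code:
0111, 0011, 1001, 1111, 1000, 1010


Comparing all pairs, minimum distance: 1
Can detect 0 errors, correct 0 errors

1


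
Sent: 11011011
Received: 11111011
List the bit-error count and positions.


XOR: 00100000

1 error(s) at position(s): 2


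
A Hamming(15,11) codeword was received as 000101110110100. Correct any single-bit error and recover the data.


Syndrome = 1: error at position 1

Data: 00110110100 (corrected bit 1)


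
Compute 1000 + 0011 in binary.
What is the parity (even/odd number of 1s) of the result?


1000 = 8
0011 = 3
Sum = 11 = 1011
1s count = 3

odd parity (3 ones in 1011)


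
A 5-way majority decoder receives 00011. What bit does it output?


Ones: 2 out of 5
Threshold: 3

0 (2/5 voted 1)


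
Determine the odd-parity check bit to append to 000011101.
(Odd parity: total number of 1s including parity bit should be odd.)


Number of 1s in data: 4
Parity bit: 1

1


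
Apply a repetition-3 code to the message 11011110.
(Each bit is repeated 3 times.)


Each bit -> 3 copies

111111000111111111111000


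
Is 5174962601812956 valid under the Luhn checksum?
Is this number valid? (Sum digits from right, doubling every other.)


Luhn sum = 65
65 mod 10 = 5

Invalid (Luhn sum mod 10 = 5)


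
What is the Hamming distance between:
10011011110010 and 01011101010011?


XOR: 11000110100001
Count of 1s: 6

6


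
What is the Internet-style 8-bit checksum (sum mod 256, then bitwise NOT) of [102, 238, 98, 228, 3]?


Sum = 669 mod 256 = 157
Complement = 98

98


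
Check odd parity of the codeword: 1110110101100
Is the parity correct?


Number of 1s: 8

No, parity error (8 ones)


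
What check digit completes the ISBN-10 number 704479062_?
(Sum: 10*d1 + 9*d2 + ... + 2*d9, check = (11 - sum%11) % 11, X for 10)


Weighted sum: 239
239 mod 11 = 8

Check digit: 3


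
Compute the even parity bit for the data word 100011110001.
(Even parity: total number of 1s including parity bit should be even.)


Number of 1s in data: 6
Parity bit: 0

0


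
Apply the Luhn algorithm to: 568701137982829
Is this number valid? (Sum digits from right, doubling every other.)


Luhn sum = 79
79 mod 10 = 9

Invalid (Luhn sum mod 10 = 9)


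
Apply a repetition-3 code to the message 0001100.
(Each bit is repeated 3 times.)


Each bit -> 3 copies

000000000111111000000


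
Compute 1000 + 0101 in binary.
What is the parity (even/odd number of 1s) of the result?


1000 = 8
0101 = 5
Sum = 13 = 1101
1s count = 3

odd parity (3 ones in 1101)


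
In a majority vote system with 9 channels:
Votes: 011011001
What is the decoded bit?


Ones: 5 out of 9
Threshold: 5

1 (5/9 voted 1)


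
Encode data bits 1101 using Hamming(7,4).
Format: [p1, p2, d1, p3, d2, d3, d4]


Parity bits: p1=1, p2=0, p3=0

1010101


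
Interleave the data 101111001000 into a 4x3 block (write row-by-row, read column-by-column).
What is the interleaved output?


Matrix:
  101
  111
  001
  000
Read columns: 110001001110

110001001110


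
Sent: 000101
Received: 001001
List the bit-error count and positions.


XOR: 001100

2 error(s) at position(s): 2, 3


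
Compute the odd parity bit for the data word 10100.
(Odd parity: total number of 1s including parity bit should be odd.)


Number of 1s in data: 2
Parity bit: 1

1


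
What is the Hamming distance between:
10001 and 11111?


XOR: 01110
Count of 1s: 3

3


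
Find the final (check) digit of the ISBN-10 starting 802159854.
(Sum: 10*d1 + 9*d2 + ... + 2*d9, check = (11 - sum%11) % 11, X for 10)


Weighted sum: 233
233 mod 11 = 2

Check digit: 9


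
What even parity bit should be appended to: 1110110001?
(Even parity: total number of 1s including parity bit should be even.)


Number of 1s in data: 6
Parity bit: 0

0


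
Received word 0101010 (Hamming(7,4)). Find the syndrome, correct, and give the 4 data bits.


Syndrome = 0: no error detected

Data: 0010 (no errors)


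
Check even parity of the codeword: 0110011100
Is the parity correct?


Number of 1s: 5

No, parity error (5 ones)


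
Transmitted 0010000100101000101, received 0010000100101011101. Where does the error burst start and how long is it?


XOR: 0000000000000011000

Burst at position 14, length 2


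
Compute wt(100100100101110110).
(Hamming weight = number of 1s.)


Counting 1s in 100100100101110110

9


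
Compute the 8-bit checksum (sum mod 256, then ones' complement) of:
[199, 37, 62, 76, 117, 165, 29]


Sum = 685 mod 256 = 173
Complement = 82

82


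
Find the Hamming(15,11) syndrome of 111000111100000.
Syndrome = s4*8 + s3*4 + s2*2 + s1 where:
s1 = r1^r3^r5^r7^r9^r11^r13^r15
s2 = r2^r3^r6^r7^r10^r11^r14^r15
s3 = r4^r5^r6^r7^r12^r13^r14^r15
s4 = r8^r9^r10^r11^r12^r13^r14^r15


s1=0, s2=0, s3=1, s4=1

Syndrome = 12 (error at position 12)


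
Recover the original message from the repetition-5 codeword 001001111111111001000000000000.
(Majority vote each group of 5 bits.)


Groups: 00100, 11111, 11111, 00100, 00000, 00000
Majority votes: 011000

011000


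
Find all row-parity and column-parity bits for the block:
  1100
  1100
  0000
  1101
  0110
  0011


Row parities: 000100
Column parities: 1000

Row P: 000100, Col P: 1000, Corner: 1


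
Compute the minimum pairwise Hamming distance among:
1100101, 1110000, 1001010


Comparing all pairs, minimum distance: 3
Can detect 2 errors, correct 1 errors

3


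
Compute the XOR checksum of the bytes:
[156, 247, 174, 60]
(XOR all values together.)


XOR chain: 156 ^ 247 ^ 174 ^ 60 = 249

249


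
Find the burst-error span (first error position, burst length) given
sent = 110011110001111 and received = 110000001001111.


XOR: 000011111000000

Burst at position 4, length 5


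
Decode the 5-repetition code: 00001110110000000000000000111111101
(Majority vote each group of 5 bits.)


Groups: 00001, 11011, 00000, 00000, 00000, 01111, 11101
Majority votes: 0100011

0100011


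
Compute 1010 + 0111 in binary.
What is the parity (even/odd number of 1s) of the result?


1010 = 10
0111 = 7
Sum = 17 = 10001
1s count = 2

even parity (2 ones in 10001)


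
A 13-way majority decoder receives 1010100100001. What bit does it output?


Ones: 5 out of 13
Threshold: 7

0 (5/13 voted 1)


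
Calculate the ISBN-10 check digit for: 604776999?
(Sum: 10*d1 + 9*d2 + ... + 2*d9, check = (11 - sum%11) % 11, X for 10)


Weighted sum: 294
294 mod 11 = 8

Check digit: 3


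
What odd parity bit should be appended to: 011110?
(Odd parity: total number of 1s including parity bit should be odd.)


Number of 1s in data: 4
Parity bit: 1

1


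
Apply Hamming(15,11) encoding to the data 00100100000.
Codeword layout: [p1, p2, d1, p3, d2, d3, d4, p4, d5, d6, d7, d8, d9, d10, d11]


Parity bits: p1=0, p2=0, p3=1, p4=1

000101010100000


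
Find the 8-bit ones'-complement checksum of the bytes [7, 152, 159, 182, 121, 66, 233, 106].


Sum = 1026 mod 256 = 2
Complement = 253

253


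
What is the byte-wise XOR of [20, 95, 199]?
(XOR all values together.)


XOR chain: 20 ^ 95 ^ 199 = 140

140


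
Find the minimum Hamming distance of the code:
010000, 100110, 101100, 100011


Comparing all pairs, minimum distance: 2
Can detect 1 errors, correct 0 errors

2


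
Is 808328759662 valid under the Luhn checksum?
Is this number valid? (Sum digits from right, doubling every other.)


Luhn sum = 59
59 mod 10 = 9

Invalid (Luhn sum mod 10 = 9)


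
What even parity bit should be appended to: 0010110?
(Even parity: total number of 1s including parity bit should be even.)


Number of 1s in data: 3
Parity bit: 1

1


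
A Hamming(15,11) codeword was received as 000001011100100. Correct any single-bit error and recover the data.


Syndrome = 0: no error detected

Data: 00101100100 (no errors)


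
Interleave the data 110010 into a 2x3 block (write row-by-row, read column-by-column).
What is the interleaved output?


Matrix:
  110
  010
Read columns: 101100

101100


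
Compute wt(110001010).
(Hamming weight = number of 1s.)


Counting 1s in 110001010

4


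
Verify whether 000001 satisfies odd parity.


Number of 1s: 1

Yes, parity is correct (1 ones)


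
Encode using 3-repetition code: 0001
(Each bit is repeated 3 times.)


Each bit -> 3 copies

000000000111


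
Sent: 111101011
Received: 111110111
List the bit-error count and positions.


XOR: 000011100

3 error(s) at position(s): 4, 5, 6


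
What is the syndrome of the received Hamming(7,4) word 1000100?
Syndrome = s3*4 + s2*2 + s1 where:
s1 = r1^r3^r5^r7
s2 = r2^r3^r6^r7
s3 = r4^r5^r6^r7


s1=0, s2=0, s3=1

Syndrome = 4 (error at position 4)


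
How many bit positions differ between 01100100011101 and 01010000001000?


XOR: 00110100010101
Count of 1s: 6

6


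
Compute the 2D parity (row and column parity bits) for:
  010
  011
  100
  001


Row parities: 1011
Column parities: 100

Row P: 1011, Col P: 100, Corner: 1


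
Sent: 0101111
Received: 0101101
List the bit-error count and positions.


XOR: 0000010

1 error(s) at position(s): 5


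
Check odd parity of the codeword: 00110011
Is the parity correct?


Number of 1s: 4

No, parity error (4 ones)


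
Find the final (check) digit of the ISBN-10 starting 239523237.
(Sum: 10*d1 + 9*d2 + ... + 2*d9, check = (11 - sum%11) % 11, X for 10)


Weighted sum: 212
212 mod 11 = 3

Check digit: 8


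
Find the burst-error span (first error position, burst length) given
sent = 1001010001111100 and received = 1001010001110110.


XOR: 0000000000001010

Burst at position 12, length 3


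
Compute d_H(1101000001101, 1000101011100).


XOR: 0101101010001
Count of 1s: 6

6


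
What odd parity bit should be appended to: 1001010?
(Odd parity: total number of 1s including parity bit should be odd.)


Number of 1s in data: 3
Parity bit: 0

0


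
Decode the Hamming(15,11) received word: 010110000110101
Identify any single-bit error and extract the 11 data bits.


Syndrome = 0: no error detected

Data: 01000110101 (no errors)


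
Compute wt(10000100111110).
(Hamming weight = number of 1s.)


Counting 1s in 10000100111110

7


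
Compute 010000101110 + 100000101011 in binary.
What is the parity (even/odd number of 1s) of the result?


010000101110 = 1070
100000101011 = 2091
Sum = 3161 = 110001011001
1s count = 6

even parity (6 ones in 110001011001)


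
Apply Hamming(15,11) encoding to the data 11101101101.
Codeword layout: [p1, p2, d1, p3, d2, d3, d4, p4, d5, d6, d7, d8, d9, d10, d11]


Parity bits: p1=1, p2=0, p3=1, p4=1

101111011101101


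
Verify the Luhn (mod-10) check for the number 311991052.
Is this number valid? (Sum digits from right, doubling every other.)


Luhn sum = 29
29 mod 10 = 9

Invalid (Luhn sum mod 10 = 9)


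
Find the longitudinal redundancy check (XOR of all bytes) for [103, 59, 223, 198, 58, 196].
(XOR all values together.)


XOR chain: 103 ^ 59 ^ 223 ^ 198 ^ 58 ^ 196 = 187

187


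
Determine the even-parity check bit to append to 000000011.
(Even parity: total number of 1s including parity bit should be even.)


Number of 1s in data: 2
Parity bit: 0

0


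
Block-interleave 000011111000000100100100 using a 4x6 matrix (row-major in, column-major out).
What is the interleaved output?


Matrix:
  000011
  111000
  000100
  100100
Read columns: 010101000100001110001000

010101000100001110001000


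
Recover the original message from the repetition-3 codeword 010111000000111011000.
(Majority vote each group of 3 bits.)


Groups: 010, 111, 000, 000, 111, 011, 000
Majority votes: 0100110

0100110


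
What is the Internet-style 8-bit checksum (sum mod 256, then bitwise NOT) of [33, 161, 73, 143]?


Sum = 410 mod 256 = 154
Complement = 101

101


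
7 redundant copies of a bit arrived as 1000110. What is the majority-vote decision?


Ones: 3 out of 7
Threshold: 4

0 (3/7 voted 1)


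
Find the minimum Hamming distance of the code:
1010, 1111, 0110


Comparing all pairs, minimum distance: 2
Can detect 1 errors, correct 0 errors

2


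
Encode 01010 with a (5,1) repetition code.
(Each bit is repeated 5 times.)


Each bit -> 5 copies

0000011111000001111100000


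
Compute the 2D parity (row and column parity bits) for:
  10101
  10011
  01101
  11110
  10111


Row parities: 11100
Column parities: 00010

Row P: 11100, Col P: 00010, Corner: 1


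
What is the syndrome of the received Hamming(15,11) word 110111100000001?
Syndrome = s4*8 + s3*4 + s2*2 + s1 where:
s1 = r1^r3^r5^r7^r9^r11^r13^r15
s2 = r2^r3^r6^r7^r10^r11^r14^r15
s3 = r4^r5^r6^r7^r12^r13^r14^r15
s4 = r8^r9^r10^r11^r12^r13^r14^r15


s1=0, s2=0, s3=1, s4=1

Syndrome = 12 (error at position 12)


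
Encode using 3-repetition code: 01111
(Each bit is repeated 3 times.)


Each bit -> 3 copies

000111111111111


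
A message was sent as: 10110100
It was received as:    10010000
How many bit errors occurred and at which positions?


XOR: 00100100

2 error(s) at position(s): 2, 5


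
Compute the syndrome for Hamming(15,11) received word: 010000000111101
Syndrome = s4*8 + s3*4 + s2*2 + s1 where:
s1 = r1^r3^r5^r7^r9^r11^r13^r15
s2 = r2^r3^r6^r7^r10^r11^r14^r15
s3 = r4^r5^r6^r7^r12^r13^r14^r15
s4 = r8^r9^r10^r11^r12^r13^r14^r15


s1=1, s2=0, s3=1, s4=1

Syndrome = 13 (error at position 13)


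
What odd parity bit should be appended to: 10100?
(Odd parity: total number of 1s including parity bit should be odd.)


Number of 1s in data: 2
Parity bit: 1

1


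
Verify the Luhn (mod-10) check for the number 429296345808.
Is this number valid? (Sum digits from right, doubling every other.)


Luhn sum = 63
63 mod 10 = 3

Invalid (Luhn sum mod 10 = 3)


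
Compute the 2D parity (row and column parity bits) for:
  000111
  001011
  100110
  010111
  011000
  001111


Row parities: 111000
Column parities: 101010

Row P: 111000, Col P: 101010, Corner: 1


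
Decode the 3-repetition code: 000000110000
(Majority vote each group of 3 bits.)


Groups: 000, 000, 110, 000
Majority votes: 0010

0010


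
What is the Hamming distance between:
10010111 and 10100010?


XOR: 00110101
Count of 1s: 4

4


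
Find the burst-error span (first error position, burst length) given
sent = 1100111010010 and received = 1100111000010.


XOR: 0000000010000

Burst at position 8, length 1


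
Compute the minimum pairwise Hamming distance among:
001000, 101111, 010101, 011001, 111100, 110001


Comparing all pairs, minimum distance: 2
Can detect 1 errors, correct 0 errors

2


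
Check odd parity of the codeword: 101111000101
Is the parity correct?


Number of 1s: 7

Yes, parity is correct (7 ones)


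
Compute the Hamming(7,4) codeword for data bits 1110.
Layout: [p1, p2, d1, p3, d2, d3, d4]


Parity bits: p1=0, p2=0, p3=0

0010110


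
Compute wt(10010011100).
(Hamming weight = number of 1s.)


Counting 1s in 10010011100

5


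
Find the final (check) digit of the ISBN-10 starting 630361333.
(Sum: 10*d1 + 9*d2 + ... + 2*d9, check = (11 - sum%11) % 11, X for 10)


Weighted sum: 176
176 mod 11 = 0

Check digit: 0


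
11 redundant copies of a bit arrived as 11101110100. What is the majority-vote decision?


Ones: 7 out of 11
Threshold: 6

1 (7/11 voted 1)


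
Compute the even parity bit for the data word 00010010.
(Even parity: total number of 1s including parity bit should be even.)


Number of 1s in data: 2
Parity bit: 0

0


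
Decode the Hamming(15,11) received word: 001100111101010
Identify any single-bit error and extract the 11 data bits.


Syndrome = 9: error at position 9

Data: 10010101010 (corrected bit 9)


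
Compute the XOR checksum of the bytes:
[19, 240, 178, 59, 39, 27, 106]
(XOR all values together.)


XOR chain: 19 ^ 240 ^ 178 ^ 59 ^ 39 ^ 27 ^ 106 = 60

60


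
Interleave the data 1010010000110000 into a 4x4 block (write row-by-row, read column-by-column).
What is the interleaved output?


Matrix:
  1010
  0100
  0011
  0000
Read columns: 1000010010100010

1000010010100010


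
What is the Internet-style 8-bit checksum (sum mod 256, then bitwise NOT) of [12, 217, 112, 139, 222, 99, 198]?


Sum = 999 mod 256 = 231
Complement = 24

24


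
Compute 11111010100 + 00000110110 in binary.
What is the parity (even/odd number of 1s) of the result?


11111010100 = 2004
00000110110 = 54
Sum = 2058 = 100000001010
1s count = 3

odd parity (3 ones in 100000001010)


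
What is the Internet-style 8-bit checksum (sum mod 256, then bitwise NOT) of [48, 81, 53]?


Sum = 182 mod 256 = 182
Complement = 73

73


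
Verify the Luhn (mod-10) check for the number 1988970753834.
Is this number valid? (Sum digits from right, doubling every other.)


Luhn sum = 73
73 mod 10 = 3

Invalid (Luhn sum mod 10 = 3)


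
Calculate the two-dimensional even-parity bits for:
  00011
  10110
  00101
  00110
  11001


Row parities: 01001
Column parities: 01111

Row P: 01001, Col P: 01111, Corner: 0


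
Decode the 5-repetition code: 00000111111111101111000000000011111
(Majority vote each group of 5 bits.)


Groups: 00000, 11111, 11111, 01111, 00000, 00000, 11111
Majority votes: 0111001

0111001


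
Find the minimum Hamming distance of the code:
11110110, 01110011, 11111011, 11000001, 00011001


Comparing all pairs, minimum distance: 2
Can detect 1 errors, correct 0 errors

2


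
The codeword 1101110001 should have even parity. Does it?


Number of 1s: 6

Yes, parity is correct (6 ones)


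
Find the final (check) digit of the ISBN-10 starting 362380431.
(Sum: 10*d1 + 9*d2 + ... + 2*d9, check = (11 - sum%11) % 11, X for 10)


Weighted sum: 196
196 mod 11 = 9

Check digit: 2


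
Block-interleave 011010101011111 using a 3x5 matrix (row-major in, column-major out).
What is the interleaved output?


Matrix:
  01101
  01010
  11111
Read columns: 001111101011101

001111101011101


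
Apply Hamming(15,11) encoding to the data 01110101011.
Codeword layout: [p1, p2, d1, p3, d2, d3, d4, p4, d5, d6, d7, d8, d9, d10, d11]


Parity bits: p1=1, p2=1, p3=0, p4=0

110011100101011


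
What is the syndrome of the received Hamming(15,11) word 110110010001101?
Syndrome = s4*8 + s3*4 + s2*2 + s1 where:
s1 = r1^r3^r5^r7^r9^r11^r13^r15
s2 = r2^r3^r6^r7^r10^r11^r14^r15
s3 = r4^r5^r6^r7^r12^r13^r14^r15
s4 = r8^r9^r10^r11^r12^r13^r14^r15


s1=0, s2=0, s3=1, s4=0

Syndrome = 4 (error at position 4)


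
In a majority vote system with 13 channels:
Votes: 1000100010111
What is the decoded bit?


Ones: 6 out of 13
Threshold: 7

0 (6/13 voted 1)


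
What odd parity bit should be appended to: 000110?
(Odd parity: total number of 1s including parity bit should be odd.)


Number of 1s in data: 2
Parity bit: 1

1


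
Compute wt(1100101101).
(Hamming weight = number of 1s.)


Counting 1s in 1100101101

6


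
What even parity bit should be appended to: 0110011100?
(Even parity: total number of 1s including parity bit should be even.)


Number of 1s in data: 5
Parity bit: 1

1


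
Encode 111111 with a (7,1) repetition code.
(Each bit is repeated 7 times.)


Each bit -> 7 copies

111111111111111111111111111111111111111111


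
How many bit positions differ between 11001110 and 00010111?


XOR: 11011001
Count of 1s: 5

5


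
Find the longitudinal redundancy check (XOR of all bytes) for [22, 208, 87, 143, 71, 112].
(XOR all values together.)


XOR chain: 22 ^ 208 ^ 87 ^ 143 ^ 71 ^ 112 = 41

41


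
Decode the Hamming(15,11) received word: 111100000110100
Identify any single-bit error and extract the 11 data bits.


Syndrome = 8: error at position 8

Data: 10000110100 (corrected bit 8)


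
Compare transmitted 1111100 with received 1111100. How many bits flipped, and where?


XOR: 0000000

0 errors (received matches sent)


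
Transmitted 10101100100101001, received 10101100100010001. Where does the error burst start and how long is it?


XOR: 00000000000111000

Burst at position 11, length 3


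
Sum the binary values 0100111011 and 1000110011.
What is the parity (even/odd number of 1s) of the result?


0100111011 = 315
1000110011 = 563
Sum = 878 = 1101101110
1s count = 7

odd parity (7 ones in 1101101110)


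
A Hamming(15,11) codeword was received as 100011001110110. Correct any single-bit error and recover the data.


Syndrome = 9: error at position 9

Data: 01100110110 (corrected bit 9)


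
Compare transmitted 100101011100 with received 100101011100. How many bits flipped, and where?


XOR: 000000000000

0 errors (received matches sent)


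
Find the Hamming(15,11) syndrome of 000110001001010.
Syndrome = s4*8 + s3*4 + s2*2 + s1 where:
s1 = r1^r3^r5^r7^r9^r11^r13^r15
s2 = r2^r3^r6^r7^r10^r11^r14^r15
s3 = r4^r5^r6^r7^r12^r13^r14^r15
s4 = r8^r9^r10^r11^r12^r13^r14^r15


s1=0, s2=1, s3=0, s4=1

Syndrome = 10 (error at position 10)


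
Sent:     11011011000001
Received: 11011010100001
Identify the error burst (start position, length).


XOR: 00000001100000

Burst at position 7, length 2


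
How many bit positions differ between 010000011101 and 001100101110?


XOR: 011100110011
Count of 1s: 7

7


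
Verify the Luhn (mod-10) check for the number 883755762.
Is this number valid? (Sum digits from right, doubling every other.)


Luhn sum = 41
41 mod 10 = 1

Invalid (Luhn sum mod 10 = 1)


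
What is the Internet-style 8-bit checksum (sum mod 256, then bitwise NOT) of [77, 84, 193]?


Sum = 354 mod 256 = 98
Complement = 157

157


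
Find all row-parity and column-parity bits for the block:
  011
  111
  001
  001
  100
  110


Row parities: 011110
Column parities: 110

Row P: 011110, Col P: 110, Corner: 0


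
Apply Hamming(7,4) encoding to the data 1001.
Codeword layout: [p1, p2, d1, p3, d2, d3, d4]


Parity bits: p1=0, p2=0, p3=1

0011001


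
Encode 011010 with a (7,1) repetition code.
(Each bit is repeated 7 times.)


Each bit -> 7 copies

000000011111111111111000000011111110000000


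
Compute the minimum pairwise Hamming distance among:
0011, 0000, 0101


Comparing all pairs, minimum distance: 2
Can detect 1 errors, correct 0 errors

2


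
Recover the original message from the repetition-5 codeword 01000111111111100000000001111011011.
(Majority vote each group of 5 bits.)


Groups: 01000, 11111, 11111, 00000, 00000, 11110, 11011
Majority votes: 0110011

0110011


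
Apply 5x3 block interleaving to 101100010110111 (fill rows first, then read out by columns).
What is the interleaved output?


Matrix:
  101
  100
  010
  110
  111
Read columns: 110110011110001

110110011110001


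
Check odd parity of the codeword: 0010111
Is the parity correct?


Number of 1s: 4

No, parity error (4 ones)


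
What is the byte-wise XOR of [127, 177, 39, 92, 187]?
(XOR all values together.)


XOR chain: 127 ^ 177 ^ 39 ^ 92 ^ 187 = 14

14


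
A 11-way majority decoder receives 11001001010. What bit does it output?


Ones: 5 out of 11
Threshold: 6

0 (5/11 voted 1)


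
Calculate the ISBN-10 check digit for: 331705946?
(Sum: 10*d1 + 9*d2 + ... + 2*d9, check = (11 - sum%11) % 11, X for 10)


Weighted sum: 199
199 mod 11 = 1

Check digit: X


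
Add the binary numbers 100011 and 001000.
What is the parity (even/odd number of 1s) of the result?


100011 = 35
001000 = 8
Sum = 43 = 101011
1s count = 4

even parity (4 ones in 101011)


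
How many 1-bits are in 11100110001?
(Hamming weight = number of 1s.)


Counting 1s in 11100110001

6


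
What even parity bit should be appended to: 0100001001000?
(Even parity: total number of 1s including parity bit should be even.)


Number of 1s in data: 3
Parity bit: 1

1


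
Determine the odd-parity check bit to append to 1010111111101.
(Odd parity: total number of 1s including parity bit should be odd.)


Number of 1s in data: 10
Parity bit: 1

1


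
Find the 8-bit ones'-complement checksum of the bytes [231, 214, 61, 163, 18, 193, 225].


Sum = 1105 mod 256 = 81
Complement = 174

174


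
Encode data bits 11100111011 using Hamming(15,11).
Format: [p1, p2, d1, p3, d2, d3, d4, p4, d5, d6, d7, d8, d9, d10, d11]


Parity bits: p1=0, p2=0, p3=1, p4=1

001111010111011


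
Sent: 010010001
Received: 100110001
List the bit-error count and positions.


XOR: 110100000

3 error(s) at position(s): 0, 1, 3


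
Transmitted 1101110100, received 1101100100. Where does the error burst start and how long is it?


XOR: 0000010000

Burst at position 5, length 1


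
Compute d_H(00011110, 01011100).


XOR: 01000010
Count of 1s: 2

2


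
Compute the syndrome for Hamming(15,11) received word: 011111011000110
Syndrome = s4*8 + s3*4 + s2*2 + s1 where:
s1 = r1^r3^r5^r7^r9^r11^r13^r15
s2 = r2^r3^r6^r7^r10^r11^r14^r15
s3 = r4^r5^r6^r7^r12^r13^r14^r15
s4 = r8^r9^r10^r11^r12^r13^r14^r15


s1=0, s2=0, s3=1, s4=0

Syndrome = 4 (error at position 4)


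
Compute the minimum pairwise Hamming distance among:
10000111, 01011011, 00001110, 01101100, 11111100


Comparing all pairs, minimum distance: 2
Can detect 1 errors, correct 0 errors

2


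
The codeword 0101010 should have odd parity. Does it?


Number of 1s: 3

Yes, parity is correct (3 ones)


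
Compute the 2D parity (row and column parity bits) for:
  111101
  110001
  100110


Row parities: 111
Column parities: 101010

Row P: 111, Col P: 101010, Corner: 1


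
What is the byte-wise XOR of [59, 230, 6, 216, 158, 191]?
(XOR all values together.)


XOR chain: 59 ^ 230 ^ 6 ^ 216 ^ 158 ^ 191 = 34

34


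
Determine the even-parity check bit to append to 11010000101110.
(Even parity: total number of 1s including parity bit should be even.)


Number of 1s in data: 7
Parity bit: 1

1


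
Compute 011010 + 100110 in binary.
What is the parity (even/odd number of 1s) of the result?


011010 = 26
100110 = 38
Sum = 64 = 1000000
1s count = 1

odd parity (1 ones in 1000000)


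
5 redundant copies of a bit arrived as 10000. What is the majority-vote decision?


Ones: 1 out of 5
Threshold: 3

0 (1/5 voted 1)


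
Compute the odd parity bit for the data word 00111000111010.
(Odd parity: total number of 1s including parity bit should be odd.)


Number of 1s in data: 7
Parity bit: 0

0


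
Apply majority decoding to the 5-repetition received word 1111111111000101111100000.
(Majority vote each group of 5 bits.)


Groups: 11111, 11111, 00010, 11111, 00000
Majority votes: 11010

11010


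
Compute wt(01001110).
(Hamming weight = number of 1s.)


Counting 1s in 01001110

4


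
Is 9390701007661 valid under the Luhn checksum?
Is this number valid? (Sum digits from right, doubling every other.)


Luhn sum = 47
47 mod 10 = 7

Invalid (Luhn sum mod 10 = 7)


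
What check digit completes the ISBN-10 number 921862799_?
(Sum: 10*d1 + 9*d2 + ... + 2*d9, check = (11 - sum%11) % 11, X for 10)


Weighted sum: 291
291 mod 11 = 5

Check digit: 6


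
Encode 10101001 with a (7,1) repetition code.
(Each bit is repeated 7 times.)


Each bit -> 7 copies

11111110000000111111100000001111111000000000000001111111


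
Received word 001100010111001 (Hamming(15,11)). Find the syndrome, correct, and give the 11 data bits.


Syndrome = 13: error at position 13

Data: 10000111101 (corrected bit 13)


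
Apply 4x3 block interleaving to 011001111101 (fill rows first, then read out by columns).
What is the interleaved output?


Matrix:
  011
  001
  111
  101
Read columns: 001110101111

001110101111


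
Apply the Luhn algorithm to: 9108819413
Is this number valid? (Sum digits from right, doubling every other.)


Luhn sum = 44
44 mod 10 = 4

Invalid (Luhn sum mod 10 = 4)


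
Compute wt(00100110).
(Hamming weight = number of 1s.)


Counting 1s in 00100110

3


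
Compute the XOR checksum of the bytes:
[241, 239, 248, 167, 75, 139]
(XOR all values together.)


XOR chain: 241 ^ 239 ^ 248 ^ 167 ^ 75 ^ 139 = 129

129


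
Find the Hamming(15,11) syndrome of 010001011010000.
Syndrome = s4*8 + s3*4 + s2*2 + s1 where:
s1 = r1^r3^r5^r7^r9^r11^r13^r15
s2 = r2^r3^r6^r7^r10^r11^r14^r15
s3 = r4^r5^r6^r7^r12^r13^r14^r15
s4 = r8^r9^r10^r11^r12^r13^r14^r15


s1=0, s2=1, s3=1, s4=1

Syndrome = 14 (error at position 14)


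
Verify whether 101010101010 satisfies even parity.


Number of 1s: 6

Yes, parity is correct (6 ones)


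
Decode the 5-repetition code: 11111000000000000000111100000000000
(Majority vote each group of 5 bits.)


Groups: 11111, 00000, 00000, 00000, 11110, 00000, 00000
Majority votes: 1000100

1000100


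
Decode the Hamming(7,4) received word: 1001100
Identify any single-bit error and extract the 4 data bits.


Syndrome = 0: no error detected

Data: 0100 (no errors)


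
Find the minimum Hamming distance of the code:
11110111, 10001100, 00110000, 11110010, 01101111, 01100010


Comparing all pairs, minimum distance: 2
Can detect 1 errors, correct 0 errors

2


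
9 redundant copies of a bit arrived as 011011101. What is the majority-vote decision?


Ones: 6 out of 9
Threshold: 5

1 (6/9 voted 1)


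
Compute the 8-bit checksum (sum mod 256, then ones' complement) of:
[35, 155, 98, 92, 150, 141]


Sum = 671 mod 256 = 159
Complement = 96

96


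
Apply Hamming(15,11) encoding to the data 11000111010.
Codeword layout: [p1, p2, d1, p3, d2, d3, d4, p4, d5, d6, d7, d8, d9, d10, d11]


Parity bits: p1=1, p2=0, p3=1, p4=0

101110000111010


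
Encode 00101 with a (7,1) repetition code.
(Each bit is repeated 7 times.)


Each bit -> 7 copies

00000000000000111111100000001111111


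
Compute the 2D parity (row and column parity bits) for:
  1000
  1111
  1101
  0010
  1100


Row parities: 10110
Column parities: 0100

Row P: 10110, Col P: 0100, Corner: 1


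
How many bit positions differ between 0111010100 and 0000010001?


XOR: 0111000101
Count of 1s: 5

5


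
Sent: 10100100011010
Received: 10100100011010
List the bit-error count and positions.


XOR: 00000000000000

0 errors (received matches sent)


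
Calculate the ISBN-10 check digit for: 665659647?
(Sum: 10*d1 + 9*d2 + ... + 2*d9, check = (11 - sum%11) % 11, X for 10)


Weighted sum: 321
321 mod 11 = 2

Check digit: 9


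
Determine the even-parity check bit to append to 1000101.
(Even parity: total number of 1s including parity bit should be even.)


Number of 1s in data: 3
Parity bit: 1

1
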